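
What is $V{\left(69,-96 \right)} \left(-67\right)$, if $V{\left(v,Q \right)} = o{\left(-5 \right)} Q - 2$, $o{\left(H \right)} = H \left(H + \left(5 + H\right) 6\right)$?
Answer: $160934$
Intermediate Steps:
$o{\left(H \right)} = H \left(30 + 7 H\right)$ ($o{\left(H \right)} = H \left(H + \left(30 + 6 H\right)\right) = H \left(30 + 7 H\right)$)
$V{\left(v,Q \right)} = -2 + 25 Q$ ($V{\left(v,Q \right)} = - 5 \left(30 + 7 \left(-5\right)\right) Q - 2 = - 5 \left(30 - 35\right) Q - 2 = \left(-5\right) \left(-5\right) Q - 2 = 25 Q - 2 = -2 + 25 Q$)
$V{\left(69,-96 \right)} \left(-67\right) = \left(-2 + 25 \left(-96\right)\right) \left(-67\right) = \left(-2 - 2400\right) \left(-67\right) = \left(-2402\right) \left(-67\right) = 160934$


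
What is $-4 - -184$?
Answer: $180$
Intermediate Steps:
$-4 - -184 = -4 + 184 = 180$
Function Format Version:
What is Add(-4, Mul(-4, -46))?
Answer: 180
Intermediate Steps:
Add(-4, Mul(-4, -46)) = Add(-4, 184) = 180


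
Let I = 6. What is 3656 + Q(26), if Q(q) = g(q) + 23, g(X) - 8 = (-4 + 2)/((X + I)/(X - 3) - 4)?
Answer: 110633/30 ≈ 3687.8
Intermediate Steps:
g(X) = 8 - 2/(-4 + (6 + X)/(-3 + X)) (g(X) = 8 + (-4 + 2)/((X + 6)/(X - 3) - 4) = 8 - 2/((6 + X)/(-3 + X) - 4) = 8 - 2/(-4 + (6 + X)/(-3 + X)))
Q(q) = 23 + 2*(75 - 13*q)/(3*(6 - q)) (Q(q) = 2*(75 - 13*q)/(3*(6 - q)) + 23 = 23 + 2*(75 - 13*q)/(3*(6 - q)))
3656 + Q(26) = 3656 + (564 - 95*26)/(3*(6 - 1*26)) = 3656 + (564 - 2470)/(3*(6 - 26)) = 3656 + (⅓)*(-1906)/(-20) = 3656 + (⅓)*(-1/20)*(-1906) = 3656 + 953/30 = 110633/30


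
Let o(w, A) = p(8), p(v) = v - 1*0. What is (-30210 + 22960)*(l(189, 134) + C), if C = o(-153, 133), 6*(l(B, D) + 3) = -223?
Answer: 699625/3 ≈ 2.3321e+5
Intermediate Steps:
p(v) = v (p(v) = v + 0 = v)
o(w, A) = 8
l(B, D) = -241/6 (l(B, D) = -3 + (1/6)*(-223) = -3 - 223/6 = -241/6)
C = 8
(-30210 + 22960)*(l(189, 134) + C) = (-30210 + 22960)*(-241/6 + 8) = -7250*(-193/6) = 699625/3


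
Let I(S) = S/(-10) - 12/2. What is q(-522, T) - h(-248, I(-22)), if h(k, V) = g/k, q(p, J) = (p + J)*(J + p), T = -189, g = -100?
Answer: 31342277/62 ≈ 5.0552e+5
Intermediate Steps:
I(S) = -6 - S/10 (I(S) = S*(-⅒) - 12*½ = -S/10 - 6 = -6 - S/10)
q(p, J) = (J + p)² (q(p, J) = (J + p)*(J + p) = (J + p)²)
h(k, V) = -100/k
q(-522, T) - h(-248, I(-22)) = (-189 - 522)² - (-100)/(-248) = (-711)² - (-100)*(-1)/248 = 505521 - 1*25/62 = 505521 - 25/62 = 31342277/62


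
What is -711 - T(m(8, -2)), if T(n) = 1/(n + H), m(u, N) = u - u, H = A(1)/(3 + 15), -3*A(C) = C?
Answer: -657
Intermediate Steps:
A(C) = -C/3
H = -1/54 (H = (-⅓*1)/(3 + 15) = -⅓/18 = -⅓*1/18 = -1/54 ≈ -0.018519)
m(u, N) = 0
T(n) = 1/(-1/54 + n) (T(n) = 1/(n - 1/54) = 1/(-1/54 + n))
-711 - T(m(8, -2)) = -711 - 54/(-1 + 54*0) = -711 - 54/(-1 + 0) = -711 - 54/(-1) = -711 - 54*(-1) = -711 - 1*(-54) = -711 + 54 = -657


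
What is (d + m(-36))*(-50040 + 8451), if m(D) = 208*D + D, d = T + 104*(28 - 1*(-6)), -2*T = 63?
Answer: 334333971/2 ≈ 1.6717e+8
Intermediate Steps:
T = -63/2 (T = -½*63 = -63/2 ≈ -31.500)
d = 7009/2 (d = -63/2 + 104*(28 - 1*(-6)) = -63/2 + 104*(28 + 6) = -63/2 + 104*34 = -63/2 + 3536 = 7009/2 ≈ 3504.5)
m(D) = 209*D
(d + m(-36))*(-50040 + 8451) = (7009/2 + 209*(-36))*(-50040 + 8451) = (7009/2 - 7524)*(-41589) = -8039/2*(-41589) = 334333971/2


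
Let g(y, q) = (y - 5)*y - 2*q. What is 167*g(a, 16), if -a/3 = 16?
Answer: 419504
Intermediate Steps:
a = -48 (a = -3*16 = -48)
g(y, q) = -2*q + y*(-5 + y) (g(y, q) = (-5 + y)*y - 2*q = y*(-5 + y) - 2*q = -2*q + y*(-5 + y))
167*g(a, 16) = 167*((-48)² - 5*(-48) - 2*16) = 167*(2304 + 240 - 32) = 167*2512 = 419504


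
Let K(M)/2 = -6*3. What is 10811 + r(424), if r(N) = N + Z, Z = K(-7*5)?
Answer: 11199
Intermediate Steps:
K(M) = -36 (K(M) = 2*(-6*3) = 2*(-1*18) = 2*(-18) = -36)
Z = -36
r(N) = -36 + N (r(N) = N - 36 = -36 + N)
10811 + r(424) = 10811 + (-36 + 424) = 10811 + 388 = 11199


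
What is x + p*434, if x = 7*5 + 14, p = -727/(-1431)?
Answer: 385637/1431 ≈ 269.49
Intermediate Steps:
p = 727/1431 (p = -727*(-1/1431) = 727/1431 ≈ 0.50804)
x = 49 (x = 35 + 14 = 49)
x + p*434 = 49 + (727/1431)*434 = 49 + 315518/1431 = 385637/1431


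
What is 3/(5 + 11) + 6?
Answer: 99/16 ≈ 6.1875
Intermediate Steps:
3/(5 + 11) + 6 = 3/16 + 6 = 99/16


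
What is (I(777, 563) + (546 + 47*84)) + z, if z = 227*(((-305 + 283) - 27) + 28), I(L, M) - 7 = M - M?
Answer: -266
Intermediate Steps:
I(L, M) = 7 (I(L, M) = 7 + (M - M) = 7 + 0 = 7)
z = -4767 (z = 227*((-22 - 27) + 28) = 227*(-49 + 28) = 227*(-21) = -4767)
(I(777, 563) + (546 + 47*84)) + z = (7 + (546 + 47*84)) - 4767 = (7 + (546 + 3948)) - 4767 = (7 + 4494) - 4767 = 4501 - 4767 = -266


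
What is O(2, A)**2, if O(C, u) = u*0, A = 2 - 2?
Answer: 0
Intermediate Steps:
A = 0
O(C, u) = 0
O(2, A)**2 = 0**2 = 0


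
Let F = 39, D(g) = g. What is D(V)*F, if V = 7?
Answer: 273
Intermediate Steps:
D(V)*F = 7*39 = 273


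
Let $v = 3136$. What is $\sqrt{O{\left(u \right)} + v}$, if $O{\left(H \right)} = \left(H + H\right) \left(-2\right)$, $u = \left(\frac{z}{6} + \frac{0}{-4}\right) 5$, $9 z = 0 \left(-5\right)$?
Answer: $56$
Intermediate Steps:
$z = 0$ ($z = \frac{0 \left(-5\right)}{9} = \frac{1}{9} \cdot 0 = 0$)
$u = 0$ ($u = \left(\frac{0}{6} + \frac{0}{-4}\right) 5 = \left(0 \cdot \frac{1}{6} + 0 \left(- \frac{1}{4}\right)\right) 5 = \left(0 + 0\right) 5 = 0 \cdot 5 = 0$)
$O{\left(H \right)} = - 4 H$ ($O{\left(H \right)} = 2 H \left(-2\right) = - 4 H$)
$\sqrt{O{\left(u \right)} + v} = \sqrt{\left(-4\right) 0 + 3136} = \sqrt{0 + 3136} = \sqrt{3136} = 56$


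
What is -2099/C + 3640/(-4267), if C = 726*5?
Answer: -22169633/15489210 ≈ -1.4313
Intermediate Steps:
C = 3630
-2099/C + 3640/(-4267) = -2099/3630 + 3640/(-4267) = -2099*1/3630 + 3640*(-1/4267) = -2099/3630 - 3640/4267 = -22169633/15489210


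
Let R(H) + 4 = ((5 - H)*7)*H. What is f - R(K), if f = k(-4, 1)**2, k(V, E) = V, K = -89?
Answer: 58582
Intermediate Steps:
R(H) = -4 + H*(35 - 7*H) (R(H) = -4 + ((5 - H)*7)*H = -4 + (35 - 7*H)*H = -4 + H*(35 - 7*H))
f = 16 (f = (-4)**2 = 16)
f - R(K) = 16 - (-4 - 7*(-89)**2 + 35*(-89)) = 16 - (-4 - 7*7921 - 3115) = 16 - (-4 - 55447 - 3115) = 16 - 1*(-58566) = 16 + 58566 = 58582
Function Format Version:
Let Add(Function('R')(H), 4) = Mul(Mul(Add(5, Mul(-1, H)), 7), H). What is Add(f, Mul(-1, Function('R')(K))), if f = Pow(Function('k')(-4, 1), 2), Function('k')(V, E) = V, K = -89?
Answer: 58582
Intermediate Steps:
Function('R')(H) = Add(-4, Mul(H, Add(35, Mul(-7, H)))) (Function('R')(H) = Add(-4, Mul(Mul(Add(5, Mul(-1, H)), 7), H)) = Add(-4, Mul(Add(35, Mul(-7, H)), H)) = Add(-4, Mul(H, Add(35, Mul(-7, H)))))
f = 16 (f = Pow(-4, 2) = 16)
Add(f, Mul(-1, Function('R')(K))) = Add(16, Mul(-1, Add(-4, Mul(-7, Pow(-89, 2)), Mul(35, -89)))) = Add(16, Mul(-1, Add(-4, Mul(-7, 7921), -3115))) = Add(16, Mul(-1, Add(-4, -55447, -3115))) = Add(16, Mul(-1, -58566)) = Add(16, 58566) = 58582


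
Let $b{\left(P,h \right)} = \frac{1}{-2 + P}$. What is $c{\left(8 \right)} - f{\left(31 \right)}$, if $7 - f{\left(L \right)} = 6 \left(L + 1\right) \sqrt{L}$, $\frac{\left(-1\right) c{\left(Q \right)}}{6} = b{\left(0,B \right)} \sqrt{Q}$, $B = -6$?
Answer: $-7 + 6 \sqrt{2} + 192 \sqrt{31} \approx 1070.5$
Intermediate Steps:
$c{\left(Q \right)} = 3 \sqrt{Q}$ ($c{\left(Q \right)} = - 6 \frac{\sqrt{Q}}{-2 + 0} = - 6 \frac{\sqrt{Q}}{-2} = - 6 \left(- \frac{\sqrt{Q}}{2}\right) = 3 \sqrt{Q}$)
$f{\left(L \right)} = 7 - \sqrt{L} \left(6 + 6 L\right)$ ($f{\left(L \right)} = 7 - 6 \left(L + 1\right) \sqrt{L} = 7 - 6 \left(1 + L\right) \sqrt{L} = 7 - \left(6 + 6 L\right) \sqrt{L} = 7 - \sqrt{L} \left(6 + 6 L\right)$)
$c{\left(8 \right)} - f{\left(31 \right)} = 3 \sqrt{8} - \left(7 - 6 \sqrt{31} - 6 \cdot 31^{\frac{3}{2}}\right) = 3 \cdot 2 \sqrt{2} - \left(7 - 6 \sqrt{31} - 6 \cdot 31 \sqrt{31}\right) = 6 \sqrt{2} - \left(7 - 6 \sqrt{31} - 186 \sqrt{31}\right) = 6 \sqrt{2} - \left(7 - 192 \sqrt{31}\right) = -7 + 6 \sqrt{2} + 192 \sqrt{31}$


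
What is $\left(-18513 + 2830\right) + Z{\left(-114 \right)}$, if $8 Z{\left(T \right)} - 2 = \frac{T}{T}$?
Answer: $- \frac{125461}{8} \approx -15683.0$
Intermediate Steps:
$Z{\left(T \right)} = \frac{3}{8}$ ($Z{\left(T \right)} = \frac{1}{4} + \frac{T \frac{1}{T}}{8} = \frac{1}{4} + \frac{1}{8} \cdot 1 = \frac{1}{4} + \frac{1}{8} = \frac{3}{8}$)
$\left(-18513 + 2830\right) + Z{\left(-114 \right)} = \left(-18513 + 2830\right) + \frac{3}{8} = -15683 + \frac{3}{8} = - \frac{125461}{8}$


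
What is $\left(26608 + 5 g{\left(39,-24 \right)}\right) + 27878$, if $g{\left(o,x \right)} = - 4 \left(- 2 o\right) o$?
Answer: $115326$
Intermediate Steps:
$g{\left(o,x \right)} = 8 o^{2}$ ($g{\left(o,x \right)} = 8 o o = 8 o^{2}$)
$\left(26608 + 5 g{\left(39,-24 \right)}\right) + 27878 = \left(26608 + 5 \cdot 8 \cdot 39^{2}\right) + 27878 = \left(26608 + 5 \cdot 8 \cdot 1521\right) + 27878 = \left(26608 + 5 \cdot 12168\right) + 27878 = \left(26608 + 60840\right) + 27878 = 87448 + 27878 = 115326$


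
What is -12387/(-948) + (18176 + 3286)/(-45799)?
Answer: 182322079/14472484 ≈ 12.598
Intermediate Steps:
-12387/(-948) + (18176 + 3286)/(-45799) = -12387*(-1/948) + 21462*(-1/45799) = 4129/316 - 21462/45799 = 182322079/14472484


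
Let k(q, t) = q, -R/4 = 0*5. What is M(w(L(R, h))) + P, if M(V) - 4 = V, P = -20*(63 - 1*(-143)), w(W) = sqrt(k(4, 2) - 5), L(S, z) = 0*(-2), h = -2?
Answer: -4116 + I ≈ -4116.0 + 1.0*I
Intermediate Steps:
R = 0 (R = -0*5 = -4*0 = 0)
L(S, z) = 0
w(W) = I (w(W) = sqrt(4 - 5) = sqrt(-1) = I)
P = -4120 (P = -20*(63 + 143) = -20*206 = -4120)
M(V) = 4 + V
M(w(L(R, h))) + P = (4 + I) - 4120 = -4116 + I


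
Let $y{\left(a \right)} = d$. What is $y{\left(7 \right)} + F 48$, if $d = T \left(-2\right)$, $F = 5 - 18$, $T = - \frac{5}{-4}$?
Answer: $- \frac{1253}{2} \approx -626.5$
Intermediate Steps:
$T = \frac{5}{4}$ ($T = \left(-5\right) \left(- \frac{1}{4}\right) = \frac{5}{4} \approx 1.25$)
$F = -13$ ($F = 5 - 18 = -13$)
$d = - \frac{5}{2}$ ($d = \frac{5}{4} \left(-2\right) = - \frac{5}{2} \approx -2.5$)
$y{\left(a \right)} = - \frac{5}{2}$
$y{\left(7 \right)} + F 48 = - \frac{5}{2} - 624 = - \frac{1253}{2}$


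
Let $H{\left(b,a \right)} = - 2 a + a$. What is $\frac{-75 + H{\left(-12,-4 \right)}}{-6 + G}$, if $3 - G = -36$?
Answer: $- \frac{71}{33} \approx -2.1515$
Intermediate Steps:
$H{\left(b,a \right)} = - a$
$G = 39$ ($G = 3 - -36 = 3 + 36 = 39$)
$\frac{-75 + H{\left(-12,-4 \right)}}{-6 + G} = \frac{-75 - -4}{-6 + 39} = \frac{-75 + 4}{33} = \frac{1}{33} \left(-71\right) = - \frac{71}{33}$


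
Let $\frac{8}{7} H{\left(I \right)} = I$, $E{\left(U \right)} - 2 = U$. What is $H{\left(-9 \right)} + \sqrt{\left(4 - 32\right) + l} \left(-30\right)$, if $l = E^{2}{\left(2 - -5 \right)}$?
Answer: $- \frac{63}{8} - 30 \sqrt{53} \approx -226.28$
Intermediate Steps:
$E{\left(U \right)} = 2 + U$
$H{\left(I \right)} = \frac{7 I}{8}$
$l = 81$ ($l = \left(2 + \left(2 - -5\right)\right)^{2} = \left(2 + \left(2 + 5\right)\right)^{2} = \left(2 + 7\right)^{2} = 9^{2} = 81$)
$H{\left(-9 \right)} + \sqrt{\left(4 - 32\right) + l} \left(-30\right) = \frac{7}{8} \left(-9\right) + \sqrt{\left(4 - 32\right) + 81} \left(-30\right) = - \frac{63}{8} + \sqrt{-28 + 81} \left(-30\right) = - \frac{63}{8} + \sqrt{53} \left(-30\right) = - \frac{63}{8} - 30 \sqrt{53}$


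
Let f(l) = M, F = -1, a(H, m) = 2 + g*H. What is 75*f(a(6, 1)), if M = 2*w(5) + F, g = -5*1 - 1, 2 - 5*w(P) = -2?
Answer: 45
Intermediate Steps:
w(P) = 4/5 (w(P) = 2/5 - 1/5*(-2) = 2/5 + 2/5 = 4/5)
g = -6 (g = -5 - 1 = -6)
a(H, m) = 2 - 6*H
M = 3/5 (M = 2*(4/5) - 1 = 8/5 - 1 = 3/5 ≈ 0.60000)
f(l) = 3/5
75*f(a(6, 1)) = 75*(3/5) = 45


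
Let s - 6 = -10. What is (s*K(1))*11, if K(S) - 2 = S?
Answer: -132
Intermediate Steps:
s = -4 (s = 6 - 10 = -4)
K(S) = 2 + S
(s*K(1))*11 = -4*(2 + 1)*11 = -4*3*11 = -12*11 = -132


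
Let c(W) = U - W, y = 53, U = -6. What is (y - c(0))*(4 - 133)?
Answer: -7611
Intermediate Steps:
c(W) = -6 - W
(y - c(0))*(4 - 133) = (53 - (-6 - 1*0))*(4 - 133) = (53 - (-6 + 0))*(-129) = (53 - 1*(-6))*(-129) = (53 + 6)*(-129) = 59*(-129) = -7611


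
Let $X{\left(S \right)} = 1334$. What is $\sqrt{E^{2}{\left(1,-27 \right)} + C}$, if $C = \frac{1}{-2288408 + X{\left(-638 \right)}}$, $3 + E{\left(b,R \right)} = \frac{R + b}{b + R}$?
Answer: $\frac{17 \sqrt{72397327470}}{2287074} \approx 2.0$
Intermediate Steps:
$E{\left(b,R \right)} = -2$ ($E{\left(b,R \right)} = -3 + \frac{R + b}{b + R} = -3 + \frac{R + b}{R + b} = -3 + 1 = -2$)
$C = - \frac{1}{2287074}$ ($C = \frac{1}{-2288408 + 1334} = \frac{1}{-2287074} = - \frac{1}{2287074} \approx -4.3724 \cdot 10^{-7}$)
$\sqrt{E^{2}{\left(1,-27 \right)} + C} = \sqrt{\left(-2\right)^{2} - \frac{1}{2287074}} = \sqrt{4 - \frac{1}{2287074}} = \sqrt{\frac{9148295}{2287074}} = \frac{17 \sqrt{72397327470}}{2287074}$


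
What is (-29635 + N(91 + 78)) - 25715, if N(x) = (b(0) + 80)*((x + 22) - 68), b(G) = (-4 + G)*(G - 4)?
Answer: -43542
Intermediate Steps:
b(G) = (-4 + G)² (b(G) = (-4 + G)*(-4 + G) = (-4 + G)²)
N(x) = -4416 + 96*x (N(x) = ((-4 + 0)² + 80)*((x + 22) - 68) = ((-4)² + 80)*((22 + x) - 68) = (16 + 80)*(-46 + x) = 96*(-46 + x) = -4416 + 96*x)
(-29635 + N(91 + 78)) - 25715 = (-29635 + (-4416 + 96*(91 + 78))) - 25715 = (-29635 + (-4416 + 96*169)) - 25715 = (-29635 + (-4416 + 16224)) - 25715 = (-29635 + 11808) - 25715 = -17827 - 25715 = -43542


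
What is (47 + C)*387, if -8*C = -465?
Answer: 325467/8 ≈ 40683.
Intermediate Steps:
C = 465/8 (C = -1/8*(-465) = 465/8 ≈ 58.125)
(47 + C)*387 = (47 + 465/8)*387 = (841/8)*387 = 325467/8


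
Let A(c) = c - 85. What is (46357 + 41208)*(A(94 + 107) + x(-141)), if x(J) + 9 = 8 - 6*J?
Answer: 84149965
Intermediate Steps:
x(J) = -1 - 6*J (x(J) = -9 + (8 - 6*J) = -1 - 6*J)
A(c) = -85 + c
(46357 + 41208)*(A(94 + 107) + x(-141)) = (46357 + 41208)*((-85 + (94 + 107)) + (-1 - 6*(-141))) = 87565*((-85 + 201) + (-1 + 846)) = 87565*(116 + 845) = 87565*961 = 84149965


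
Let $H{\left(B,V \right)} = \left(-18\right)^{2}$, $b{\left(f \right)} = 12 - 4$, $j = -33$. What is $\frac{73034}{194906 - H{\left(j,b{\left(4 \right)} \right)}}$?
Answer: $\frac{36517}{97291} \approx 0.37534$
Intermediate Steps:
$b{\left(f \right)} = 8$ ($b{\left(f \right)} = 12 - 4 = 8$)
$H{\left(B,V \right)} = 324$
$\frac{73034}{194906 - H{\left(j,b{\left(4 \right)} \right)}} = \frac{73034}{194906 - 324} = \frac{73034}{194582} = 73034 \cdot \frac{1}{194582} = \frac{36517}{97291}$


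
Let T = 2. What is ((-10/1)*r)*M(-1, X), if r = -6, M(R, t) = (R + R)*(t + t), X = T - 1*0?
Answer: -480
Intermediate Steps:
X = 2 (X = 2 - 1*0 = 2 + 0 = 2)
M(R, t) = 4*R*t (M(R, t) = (2*R)*(2*t) = 4*R*t)
((-10/1)*r)*M(-1, X) = (-10/1*(-6))*(4*(-1)*2) = (-10*1*(-6))*(-8) = -10*(-6)*(-8) = 60*(-8) = -480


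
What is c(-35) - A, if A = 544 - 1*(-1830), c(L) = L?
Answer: -2409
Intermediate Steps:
A = 2374 (A = 544 + 1830 = 2374)
c(-35) - A = -35 - 1*2374 = -35 - 2374 = -2409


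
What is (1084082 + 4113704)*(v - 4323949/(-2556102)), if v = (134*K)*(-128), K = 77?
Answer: -8773472445091672087/1278051 ≈ -6.8647e+12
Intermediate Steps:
v = -1320704 (v = (134*77)*(-128) = 10318*(-128) = -1320704)
(1084082 + 4113704)*(v - 4323949/(-2556102)) = (1084082 + 4113704)*(-1320704 - 4323949/(-2556102)) = 5197786*(-1320704 - 4323949*(-1/2556102)) = 5197786*(-1320704 + 4323949/2556102) = 5197786*(-3375849811859/2556102) = -8773472445091672087/1278051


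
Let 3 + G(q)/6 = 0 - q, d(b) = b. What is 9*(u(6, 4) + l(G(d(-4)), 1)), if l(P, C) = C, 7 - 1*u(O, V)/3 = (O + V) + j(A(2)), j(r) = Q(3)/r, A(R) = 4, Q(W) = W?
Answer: -369/4 ≈ -92.250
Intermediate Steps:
j(r) = 3/r
G(q) = -18 - 6*q (G(q) = -18 + 6*(0 - q) = -18 + 6*(-q) = -18 - 6*q)
u(O, V) = 75/4 - 3*O - 3*V (u(O, V) = 21 - 3*((O + V) + 3/4) = 21 - 3*(3/4 + O + V) = 21 + (-9/4 - 3*O - 3*V) = 75/4 - 3*O - 3*V)
9*(u(6, 4) + l(G(d(-4)), 1)) = 9*((75/4 - 3*6 - 3*4) + 1) = 9*((75/4 - 18 - 12) + 1) = 9*(-45/4 + 1) = 9*(-41/4) = -369/4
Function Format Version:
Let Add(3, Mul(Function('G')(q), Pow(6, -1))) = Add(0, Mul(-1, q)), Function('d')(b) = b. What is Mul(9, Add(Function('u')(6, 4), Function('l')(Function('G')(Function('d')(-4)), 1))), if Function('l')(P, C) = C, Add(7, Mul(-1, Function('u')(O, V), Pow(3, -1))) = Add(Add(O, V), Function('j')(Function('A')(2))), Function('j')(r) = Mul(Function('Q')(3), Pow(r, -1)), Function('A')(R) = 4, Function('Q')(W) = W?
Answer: Rational(-369, 4) ≈ -92.250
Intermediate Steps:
Function('j')(r) = Mul(3, Pow(r, -1))
Function('G')(q) = Add(-18, Mul(-6, q)) (Function('G')(q) = Add(-18, Mul(6, Add(0, Mul(-1, q)))) = Add(-18, Mul(6, Mul(-1, q))) = Add(-18, Mul(-6, q)))
Function('u')(O, V) = Add(Rational(75, 4), Mul(-3, O), Mul(-3, V)) (Function('u')(O, V) = Add(21, Mul(-3, Add(Add(O, V), Mul(3, Pow(4, -1))))) = Add(21, Mul(-3, Add(Add(O, V), Mul(3, Rational(1, 4))))) = Add(21, Mul(-3, Add(Add(O, V), Rational(3, 4)))) = Add(21, Mul(-3, Add(Rational(3, 4), O, V))) = Add(21, Add(Rational(-9, 4), Mul(-3, O), Mul(-3, V))) = Add(Rational(75, 4), Mul(-3, O), Mul(-3, V)))
Mul(9, Add(Function('u')(6, 4), Function('l')(Function('G')(Function('d')(-4)), 1))) = Mul(9, Add(Add(Rational(75, 4), Mul(-3, 6), Mul(-3, 4)), 1)) = Mul(9, Add(Add(Rational(75, 4), -18, -12), 1)) = Mul(9, Add(Rational(-45, 4), 1)) = Mul(9, Rational(-41, 4)) = Rational(-369, 4)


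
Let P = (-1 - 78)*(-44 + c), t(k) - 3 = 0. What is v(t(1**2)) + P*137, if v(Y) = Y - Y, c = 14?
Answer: 324690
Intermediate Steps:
t(k) = 3 (t(k) = 3 + 0 = 3)
P = 2370 (P = (-1 - 78)*(-44 + 14) = -79*(-30) = 2370)
v(Y) = 0
v(t(1**2)) + P*137 = 0 + 2370*137 = 0 + 324690 = 324690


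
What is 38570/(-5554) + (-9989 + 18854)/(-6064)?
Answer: -141562345/16839728 ≈ -8.4064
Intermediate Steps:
38570/(-5554) + (-9989 + 18854)/(-6064) = 38570*(-1/5554) + 8865*(-1/6064) = -19285/2777 - 8865/6064 = -141562345/16839728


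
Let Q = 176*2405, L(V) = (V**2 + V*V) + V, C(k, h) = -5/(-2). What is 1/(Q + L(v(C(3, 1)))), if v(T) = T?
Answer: 1/423295 ≈ 2.3624e-6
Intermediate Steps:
C(k, h) = 5/2 (C(k, h) = -5*(-1/2) = 5/2)
L(V) = V + 2*V**2 (L(V) = (V**2 + V**2) + V = 2*V**2 + V = V + 2*V**2)
Q = 423280
1/(Q + L(v(C(3, 1)))) = 1/(423280 + 5*(1 + 2*(5/2))/2) = 1/(423280 + 5*(1 + 5)/2) = 1/(423280 + (5/2)*6) = 1/(423280 + 15) = 1/423295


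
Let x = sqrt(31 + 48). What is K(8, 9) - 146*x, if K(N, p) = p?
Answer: 9 - 146*sqrt(79) ≈ -1288.7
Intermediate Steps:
x = sqrt(79) ≈ 8.8882
K(8, 9) - 146*x = 9 - 146*sqrt(79)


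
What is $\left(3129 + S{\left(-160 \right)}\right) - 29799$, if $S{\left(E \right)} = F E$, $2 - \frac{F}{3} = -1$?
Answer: $-28110$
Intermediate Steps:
$F = 9$ ($F = 6 - -3 = 6 + 3 = 9$)
$S{\left(E \right)} = 9 E$
$\left(3129 + S{\left(-160 \right)}\right) - 29799 = \left(3129 + 9 \left(-160\right)\right) - 29799 = \left(3129 - 1440\right) - 29799 = 1689 - 29799 = -28110$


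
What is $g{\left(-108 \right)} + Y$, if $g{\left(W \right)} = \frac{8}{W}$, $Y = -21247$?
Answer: $- \frac{573671}{27} \approx -21247.0$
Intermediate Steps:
$g{\left(-108 \right)} + Y = \frac{8}{-108} - 21247 = 8 \left(- \frac{1}{108}\right) - 21247 = - \frac{2}{27} - 21247 = - \frac{573671}{27}$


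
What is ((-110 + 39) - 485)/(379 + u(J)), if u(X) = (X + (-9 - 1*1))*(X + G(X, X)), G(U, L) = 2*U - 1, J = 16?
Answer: -556/661 ≈ -0.84115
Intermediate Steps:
G(U, L) = -1 + 2*U
u(X) = (-1 + 3*X)*(-10 + X) (u(X) = (X + (-9 - 1*1))*(X + (-1 + 2*X)) = (X + (-9 - 1))*(-1 + 3*X) = (X - 10)*(-1 + 3*X) = (-10 + X)*(-1 + 3*X) = (-1 + 3*X)*(-10 + X))
((-110 + 39) - 485)/(379 + u(J)) = ((-110 + 39) - 485)/(379 + (10 - 31*16 + 3*16**2)) = (-71 - 485)/(379 + (10 - 496 + 3*256)) = -556/(379 + (10 - 496 + 768)) = -556/(379 + 282) = -556/661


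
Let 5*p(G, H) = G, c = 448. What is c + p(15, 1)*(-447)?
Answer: -893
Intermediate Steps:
p(G, H) = G/5
c + p(15, 1)*(-447) = 448 + ((1/5)*15)*(-447) = 448 + 3*(-447) = 448 - 1341 = -893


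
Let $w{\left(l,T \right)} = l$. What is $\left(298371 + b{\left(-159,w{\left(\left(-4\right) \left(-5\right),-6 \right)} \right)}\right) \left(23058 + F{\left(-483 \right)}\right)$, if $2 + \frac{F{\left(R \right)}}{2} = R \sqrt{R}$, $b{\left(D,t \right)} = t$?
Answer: $6879106114 - 288245706 i \sqrt{483} \approx 6.8791 \cdot 10^{9} - 6.3348 \cdot 10^{9} i$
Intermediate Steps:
$F{\left(R \right)} = -4 + 2 R^{\frac{3}{2}}$ ($F{\left(R \right)} = -4 + 2 R \sqrt{R} = -4 + 2 R^{\frac{3}{2}}$)
$\left(298371 + b{\left(-159,w{\left(\left(-4\right) \left(-5\right),-6 \right)} \right)}\right) \left(23058 + F{\left(-483 \right)}\right) = \left(298371 - -20\right) \left(23058 - \left(4 - 2 \left(-483\right)^{\frac{3}{2}}\right)\right) = \left(298371 + 20\right) \left(23058 - \left(4 - 2 \left(- 483 i \sqrt{483}\right)\right)\right) = 298391 \left(23058 - \left(4 + 966 i \sqrt{483}\right)\right) = 298391 \left(23054 - 966 i \sqrt{483}\right) = 6879106114 - 288245706 i \sqrt{483}$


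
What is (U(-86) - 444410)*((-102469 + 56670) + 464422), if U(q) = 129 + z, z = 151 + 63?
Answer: -185896659741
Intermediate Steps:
z = 214
U(q) = 343 (U(q) = 129 + 214 = 343)
(U(-86) - 444410)*((-102469 + 56670) + 464422) = (343 - 444410)*((-102469 + 56670) + 464422) = -444067*(-45799 + 464422) = -444067*418623 = -185896659741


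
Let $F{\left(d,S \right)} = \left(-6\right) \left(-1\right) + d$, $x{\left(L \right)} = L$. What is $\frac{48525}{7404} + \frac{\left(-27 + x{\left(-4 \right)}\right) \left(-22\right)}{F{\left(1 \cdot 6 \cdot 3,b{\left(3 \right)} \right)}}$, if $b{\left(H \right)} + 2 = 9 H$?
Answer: $\frac{129461}{3702} \approx 34.971$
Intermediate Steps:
$b{\left(H \right)} = -2 + 9 H$
$F{\left(d,S \right)} = 6 + d$
$\frac{48525}{7404} + \frac{\left(-27 + x{\left(-4 \right)}\right) \left(-22\right)}{F{\left(1 \cdot 6 \cdot 3,b{\left(3 \right)} \right)}} = \frac{48525}{7404} + \frac{\left(-27 - 4\right) \left(-22\right)}{6 + 1 \cdot 6 \cdot 3} = 48525 \cdot \frac{1}{7404} + \frac{\left(-31\right) \left(-22\right)}{6 + 6 \cdot 3} = \frac{16175}{2468} + \frac{682}{6 + 18} = \frac{16175}{2468} + \frac{682}{24} = \frac{16175}{2468} + 682 \cdot \frac{1}{24} = \frac{16175}{2468} + \frac{341}{12} = \frac{129461}{3702}$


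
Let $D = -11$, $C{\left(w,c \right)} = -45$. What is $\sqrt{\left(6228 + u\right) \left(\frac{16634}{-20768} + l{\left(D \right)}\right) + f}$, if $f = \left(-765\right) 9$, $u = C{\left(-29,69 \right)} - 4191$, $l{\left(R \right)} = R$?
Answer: $\frac{3 i \sqrt{5689485758}}{1298} \approx 174.33 i$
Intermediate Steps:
$u = -4236$ ($u = -45 - 4191 = -4236$)
$f = -6885$
$\sqrt{\left(6228 + u\right) \left(\frac{16634}{-20768} + l{\left(D \right)}\right) + f} = \sqrt{\left(6228 - 4236\right) \left(\frac{16634}{-20768} - 11\right) - 6885} = \sqrt{1992 \left(16634 \left(- \frac{1}{20768}\right) - 11\right) - 6885} = \sqrt{1992 \left(- \frac{8317}{10384} - 11\right) - 6885} = \sqrt{1992 \left(- \frac{122541}{10384}\right) - 6885} = \sqrt{- \frac{30512709}{1298} - 6885} = \sqrt{- \frac{39449439}{1298}} = \frac{3 i \sqrt{5689485758}}{1298}$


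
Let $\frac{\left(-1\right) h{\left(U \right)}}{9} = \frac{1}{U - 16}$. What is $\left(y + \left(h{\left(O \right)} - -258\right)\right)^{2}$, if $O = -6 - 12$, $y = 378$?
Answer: $\frac{467986689}{1156} \approx 4.0483 \cdot 10^{5}$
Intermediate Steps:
$O = -18$
$h{\left(U \right)} = - \frac{9}{-16 + U}$ ($h{\left(U \right)} = - \frac{9}{U - 16} = - \frac{9}{-16 + U}$)
$\left(y + \left(h{\left(O \right)} - -258\right)\right)^{2} = \left(378 - \left(-258 + \frac{9}{-16 - 18}\right)\right)^{2} = \left(378 + \left(- \frac{9}{-34} + 258\right)\right)^{2} = \left(378 + \left(\left(-9\right) \left(- \frac{1}{34}\right) + 258\right)\right)^{2} = \left(378 + \left(\frac{9}{34} + 258\right)\right)^{2} = \left(378 + \frac{8781}{34}\right)^{2} = \left(\frac{21633}{34}\right)^{2} = \frac{467986689}{1156}$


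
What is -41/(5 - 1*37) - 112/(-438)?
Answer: 10771/7008 ≈ 1.5370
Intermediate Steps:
-41/(5 - 1*37) - 112/(-438) = -41/(5 - 37) - 112*(-1/438) = -41/(-32) + 56/219 = -41*(-1/32) + 56/219 = 41/32 + 56/219 = 10771/7008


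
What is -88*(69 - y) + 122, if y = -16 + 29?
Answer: -4806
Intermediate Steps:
y = 13
-88*(69 - y) + 122 = -88*(69 - 1*13) + 122 = -88*(69 - 13) + 122 = -88*56 + 122 = -4928 + 122 = -4806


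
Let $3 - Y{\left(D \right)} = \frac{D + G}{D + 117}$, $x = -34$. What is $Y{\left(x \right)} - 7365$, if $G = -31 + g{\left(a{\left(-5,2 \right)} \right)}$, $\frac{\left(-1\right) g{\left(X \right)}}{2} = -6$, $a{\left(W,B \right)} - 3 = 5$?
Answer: $- \frac{610993}{83} \approx -7361.4$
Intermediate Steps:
$a{\left(W,B \right)} = 8$ ($a{\left(W,B \right)} = 3 + 5 = 8$)
$g{\left(X \right)} = 12$ ($g{\left(X \right)} = \left(-2\right) \left(-6\right) = 12$)
$G = -19$ ($G = -31 + 12 = -19$)
$Y{\left(D \right)} = 3 - \frac{-19 + D}{117 + D}$ ($Y{\left(D \right)} = 3 - \frac{D - 19}{D + 117} = 3 - \frac{-19 + D}{117 + D}$)
$Y{\left(x \right)} - 7365 = \frac{2 \left(185 - 34\right)}{117 - 34} - 7365 = 2 \cdot \frac{1}{83} \cdot 151 - 7365 = \frac{302}{83} - 7365 = - \frac{610993}{83}$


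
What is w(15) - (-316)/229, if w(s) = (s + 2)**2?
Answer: 66497/229 ≈ 290.38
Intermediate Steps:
w(s) = (2 + s)**2
w(15) - (-316)/229 = (2 + 15)**2 - (-316)/229 = 17**2 - (-316)/229 = 289 - 1*(-316/229) = 289 + 316/229 = 66497/229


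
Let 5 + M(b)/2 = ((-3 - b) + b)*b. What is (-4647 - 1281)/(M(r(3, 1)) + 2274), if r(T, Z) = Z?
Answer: -2964/1129 ≈ -2.6253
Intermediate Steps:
M(b) = -10 - 6*b (M(b) = -10 + 2*(((-3 - b) + b)*b) = -10 + 2*(-3*b) = -10 - 6*b)
(-4647 - 1281)/(M(r(3, 1)) + 2274) = (-4647 - 1281)/((-10 - 6*1) + 2274) = -5928/((-10 - 6) + 2274) = -5928/(-16 + 2274) = -5928/2258 = -5928*1/2258 = -2964/1129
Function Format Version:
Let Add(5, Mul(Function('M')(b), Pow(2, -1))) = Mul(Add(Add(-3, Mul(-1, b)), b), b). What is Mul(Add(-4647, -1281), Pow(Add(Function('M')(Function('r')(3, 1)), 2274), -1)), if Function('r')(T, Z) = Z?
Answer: Rational(-2964, 1129) ≈ -2.6253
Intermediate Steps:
Function('M')(b) = Add(-10, Mul(-6, b)) (Function('M')(b) = Add(-10, Mul(2, Mul(Add(Add(-3, Mul(-1, b)), b), b))) = Add(-10, Mul(2, Mul(-3, b))) = Add(-10, Mul(-6, b)))
Mul(Add(-4647, -1281), Pow(Add(Function('M')(Function('r')(3, 1)), 2274), -1)) = Mul(Add(-4647, -1281), Pow(Add(Add(-10, Mul(-6, 1)), 2274), -1)) = Mul(-5928, Pow(Add(Add(-10, -6), 2274), -1)) = Mul(-5928, Pow(Add(-16, 2274), -1)) = Mul(-5928, Pow(2258, -1)) = Mul(-5928, Rational(1, 2258)) = Rational(-2964, 1129)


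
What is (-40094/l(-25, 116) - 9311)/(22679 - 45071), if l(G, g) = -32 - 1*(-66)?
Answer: 89167/190332 ≈ 0.46848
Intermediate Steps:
l(G, g) = 34 (l(G, g) = -32 + 66 = 34)
(-40094/l(-25, 116) - 9311)/(22679 - 45071) = (-40094/34 - 9311)/(22679 - 45071) = (-40094*1/34 - 9311)/(-22392) = (-20047/17 - 9311)*(-1/22392) = -178334/17*(-1/22392) = 89167/190332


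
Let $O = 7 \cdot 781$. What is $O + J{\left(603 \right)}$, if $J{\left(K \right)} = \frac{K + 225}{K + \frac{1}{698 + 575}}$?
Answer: $\frac{1049408146}{191905} \approx 5468.4$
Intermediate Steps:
$O = 5467$
$J{\left(K \right)} = \frac{225 + K}{\frac{1}{1273} + K}$ ($J{\left(K \right)} = \frac{225 + K}{K + \frac{1}{1273}} = \frac{225 + K}{\frac{1}{1273} + K}$)
$O + J{\left(603 \right)} = 5467 + \frac{1273 \left(225 + 603\right)}{1 + 1273 \cdot 603} = 5467 + 1273 \frac{1}{1 + 767619} \cdot 828 = 5467 + 1273 \cdot \frac{1}{767620} \cdot 828 = 5467 + \frac{263511}{191905} = \frac{1049408146}{191905}$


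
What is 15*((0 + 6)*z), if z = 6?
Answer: 540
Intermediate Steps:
15*((0 + 6)*z) = 15*((0 + 6)*6) = 15*(6*6) = 15*36 = 540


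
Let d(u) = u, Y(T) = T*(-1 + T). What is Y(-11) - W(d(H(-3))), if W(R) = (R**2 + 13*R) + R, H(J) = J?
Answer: 165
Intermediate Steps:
W(R) = R**2 + 14*R
Y(-11) - W(d(H(-3))) = -11*(-1 - 11) - (-3)*(14 - 3) = -11*(-12) - (-3)*11 = 132 - 1*(-33) = 132 + 33 = 165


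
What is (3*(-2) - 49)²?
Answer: 3025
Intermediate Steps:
(3*(-2) - 49)² = (-6 - 49)² = (-55)² = 3025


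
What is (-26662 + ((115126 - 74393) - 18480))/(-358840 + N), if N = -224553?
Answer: 4409/583393 ≈ 0.0075575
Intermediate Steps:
(-26662 + ((115126 - 74393) - 18480))/(-358840 + N) = (-26662 + ((115126 - 74393) - 18480))/(-358840 - 224553) = (-26662 + (40733 - 18480))/(-583393) = (-26662 + 22253)*(-1/583393) = -4409*(-1/583393) = 4409/583393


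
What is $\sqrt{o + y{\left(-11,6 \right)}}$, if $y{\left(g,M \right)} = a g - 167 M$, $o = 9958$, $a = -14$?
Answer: $\sqrt{9110} \approx 95.446$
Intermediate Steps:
$y{\left(g,M \right)} = - 167 M - 14 g$ ($y{\left(g,M \right)} = - 14 g - 167 M = - 167 M - 14 g$)
$\sqrt{o + y{\left(-11,6 \right)}} = \sqrt{9958 - 848} = \sqrt{9110}$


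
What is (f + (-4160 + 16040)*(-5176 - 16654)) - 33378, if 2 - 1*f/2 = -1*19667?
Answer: -259334440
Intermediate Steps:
f = 39338 (f = 4 - (-2)*19667 = 4 - 2*(-19667) = 4 + 39334 = 39338)
(f + (-4160 + 16040)*(-5176 - 16654)) - 33378 = (39338 + (-4160 + 16040)*(-5176 - 16654)) - 33378 = (39338 + 11880*(-21830)) - 33378 = (39338 - 259340400) - 33378 = -259301062 - 33378 = -259334440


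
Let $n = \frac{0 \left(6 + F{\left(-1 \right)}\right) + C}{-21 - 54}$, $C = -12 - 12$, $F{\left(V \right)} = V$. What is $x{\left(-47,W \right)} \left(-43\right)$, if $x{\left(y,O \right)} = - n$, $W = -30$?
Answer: $\frac{344}{25} \approx 13.76$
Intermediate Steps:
$C = -24$
$n = \frac{8}{25}$ ($n = \frac{0 \left(6 - 1\right) - 24}{-21 - 54} = \frac{0 \cdot 5 - 24}{-75} = \left(0 - 24\right) \left(- \frac{1}{75}\right) = \left(-24\right) \left(- \frac{1}{75}\right) = \frac{8}{25} \approx 0.32$)
$x{\left(y,O \right)} = - \frac{8}{25}$ ($x{\left(y,O \right)} = \left(-1\right) \frac{8}{25} = - \frac{8}{25}$)
$x{\left(-47,W \right)} \left(-43\right) = \left(- \frac{8}{25}\right) \left(-43\right) = \frac{344}{25}$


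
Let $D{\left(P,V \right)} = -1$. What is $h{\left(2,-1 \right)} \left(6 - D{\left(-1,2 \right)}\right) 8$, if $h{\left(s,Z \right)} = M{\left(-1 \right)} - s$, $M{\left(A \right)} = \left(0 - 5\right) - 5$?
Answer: $-672$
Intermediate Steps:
$M{\left(A \right)} = -10$ ($M{\left(A \right)} = -5 - 5 = -10$)
$h{\left(s,Z \right)} = -10 - s$
$h{\left(2,-1 \right)} \left(6 - D{\left(-1,2 \right)}\right) 8 = \left(-10 - 2\right) \left(6 - -1\right) 8 = \left(-10 - 2\right) \left(6 + 1\right) 8 = \left(-12\right) 7 \cdot 8 = \left(-84\right) 8 = -672$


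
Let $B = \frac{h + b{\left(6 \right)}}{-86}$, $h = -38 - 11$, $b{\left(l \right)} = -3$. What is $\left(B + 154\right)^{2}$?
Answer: $\frac{44195904}{1849} \approx 23903.0$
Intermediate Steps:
$h = -49$ ($h = -38 - 11 = -49$)
$B = \frac{26}{43}$ ($B = \frac{-49 - 3}{-86} = \left(-52\right) \left(- \frac{1}{86}\right) = \frac{26}{43} \approx 0.60465$)
$\left(B + 154\right)^{2} = \left(\frac{26}{43} + 154\right)^{2} = \left(\frac{6648}{43}\right)^{2} = \frac{44195904}{1849}$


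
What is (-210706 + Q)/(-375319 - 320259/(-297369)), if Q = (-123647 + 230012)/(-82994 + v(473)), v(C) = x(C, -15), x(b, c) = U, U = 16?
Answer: 22507446167967/40090916053576 ≈ 0.56141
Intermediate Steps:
x(b, c) = 16
v(C) = 16
Q = -15195/11854 (Q = (-123647 + 230012)/(-82994 + 16) = 106365/(-82978) = 106365*(-1/82978) = -15195/11854 ≈ -1.2818)
(-210706 + Q)/(-375319 - 320259/(-297369)) = (-210706 - 15195/11854)/(-375319 - 320259/(-297369)) = -2497724119/(11854*(-375319 - 320259*(-1/297369))) = -2497724119/(11854*(-375319 + 106753/99123)) = -2497724119/(11854*(-37202638484/99123)) = -2497724119/11854*(-99123/37202638484) = 22507446167967/40090916053576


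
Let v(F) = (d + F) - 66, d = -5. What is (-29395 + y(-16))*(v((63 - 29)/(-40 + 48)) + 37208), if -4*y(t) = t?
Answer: -4366473915/4 ≈ -1.0916e+9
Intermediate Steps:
y(t) = -t/4
v(F) = -71 + F (v(F) = (-5 + F) - 66 = -71 + F)
(-29395 + y(-16))*(v((63 - 29)/(-40 + 48)) + 37208) = (-29395 - 1/4*(-16))*((-71 + (63 - 29)/(-40 + 48)) + 37208) = (-29395 + 4)*((-71 + 34/8) + 37208) = -29391*((-71 + 34*(1/8)) + 37208) = -29391*((-71 + 17/4) + 37208) = -29391*(-267/4 + 37208) = -29391*148565/4 = -4366473915/4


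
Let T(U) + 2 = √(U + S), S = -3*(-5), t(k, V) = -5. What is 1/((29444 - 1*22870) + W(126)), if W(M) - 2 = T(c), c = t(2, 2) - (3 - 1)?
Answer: 3287/21608734 - √2/21608734 ≈ 0.00015205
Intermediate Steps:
S = 15
c = -7 (c = -5 - (3 - 1) = -5 - 1*2 = -5 - 2 = -7)
T(U) = -2 + √(15 + U) (T(U) = -2 + √(U + 15) = -2 + √(15 + U))
W(M) = 2*√2 (W(M) = 2 + (-2 + √(15 - 7)) = 2 + (-2 + √8) = 2 + (-2 + 2*√2) = 2*√2)
1/((29444 - 1*22870) + W(126)) = 1/((29444 - 1*22870) + 2*√2) = 1/((29444 - 22870) + 2*√2) = 1/(6574 + 2*√2)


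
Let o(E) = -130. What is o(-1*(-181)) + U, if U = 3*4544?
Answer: 13502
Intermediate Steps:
U = 13632
o(-1*(-181)) + U = -130 + 13632 = 13502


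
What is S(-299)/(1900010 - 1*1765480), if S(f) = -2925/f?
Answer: 45/618838 ≈ 7.2717e-5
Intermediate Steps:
S(-299)/(1900010 - 1*1765480) = (-2925/(-299))/(1900010 - 1*1765480) = (-2925*(-1/299))/(1900010 - 1765480) = (225/23)/134530 = (225/23)*(1/134530) = 45/618838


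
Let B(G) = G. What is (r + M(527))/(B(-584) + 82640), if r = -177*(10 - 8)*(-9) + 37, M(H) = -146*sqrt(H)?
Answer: 3223/82056 - 73*sqrt(527)/41028 ≈ -0.0015678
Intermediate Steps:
r = 3223 (r = -354*(-9) + 37 = -177*(-18) + 37 = 3186 + 37 = 3223)
(r + M(527))/(B(-584) + 82640) = (3223 - 146*sqrt(527))/(-584 + 82640) = (3223 - 146*sqrt(527))/82056 = (3223 - 146*sqrt(527))*(1/82056) = 3223/82056 - 73*sqrt(527)/41028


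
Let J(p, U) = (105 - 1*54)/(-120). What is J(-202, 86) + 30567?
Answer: 1222663/40 ≈ 30567.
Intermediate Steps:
J(p, U) = -17/40 (J(p, U) = (105 - 54)*(-1/120) = 51*(-1/120) = -17/40)
J(-202, 86) + 30567 = -17/40 + 30567 = 1222663/40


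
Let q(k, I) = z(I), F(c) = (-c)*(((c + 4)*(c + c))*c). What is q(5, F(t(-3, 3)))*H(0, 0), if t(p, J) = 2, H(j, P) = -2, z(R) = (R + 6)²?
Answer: -16200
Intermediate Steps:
z(R) = (6 + R)²
F(c) = -2*c³*(4 + c) (F(c) = (-c)*(((4 + c)*(2*c))*c) = (-c)*((2*c*(4 + c))*c) = (-c)*(2*c²*(4 + c)) = -2*c³*(4 + c))
q(k, I) = (6 + I)²
q(5, F(t(-3, 3)))*H(0, 0) = (6 + 2*2³*(-4 - 1*2))²*(-2) = (6 + 2*8*(-4 - 2))²*(-2) = (6 + 2*8*(-6))²*(-2) = (6 - 96)²*(-2) = (-90)²*(-2) = 8100*(-2) = -16200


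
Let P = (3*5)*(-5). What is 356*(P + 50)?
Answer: -8900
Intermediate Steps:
P = -75 (P = 15*(-5) = -75)
356*(P + 50) = 356*(-75 + 50) = 356*(-25) = -8900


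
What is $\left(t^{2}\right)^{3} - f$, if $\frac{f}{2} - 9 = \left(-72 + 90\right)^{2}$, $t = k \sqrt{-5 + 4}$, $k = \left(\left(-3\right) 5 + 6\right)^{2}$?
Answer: $-282429537147$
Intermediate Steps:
$k = 81$ ($k = \left(-15 + 6\right)^{2} = \left(-9\right)^{2} = 81$)
$t = 81 i$ ($t = 81 \sqrt{-5 + 4} = 81 \sqrt{-1} = 81 i \approx 81.0 i$)
$f = 666$ ($f = 18 + 2 \left(-72 + 90\right)^{2} = 18 + 2 \cdot 18^{2} = 18 + 2 \cdot 324 = 18 + 648 = 666$)
$\left(t^{2}\right)^{3} - f = \left(\left(81 i\right)^{2}\right)^{3} - 666 = \left(-6561\right)^{3} - 666 = -282429536481 - 666 = -282429537147$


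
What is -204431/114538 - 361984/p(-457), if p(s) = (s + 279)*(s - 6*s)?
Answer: -20843648619/23293020370 ≈ -0.89485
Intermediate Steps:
p(s) = -5*s*(279 + s) (p(s) = (279 + s)*(-5*s) = -5*s*(279 + s))
-204431/114538 - 361984/p(-457) = -204431/114538 - 361984*1/(2285*(279 - 457)) = -204431*1/114538 - 361984/((-5*(-457)*(-178))) = -204431/114538 - 361984/(-406730) = -204431/114538 - 361984*(-1/406730) = -204431/114538 + 180992/203365 = -20843648619/23293020370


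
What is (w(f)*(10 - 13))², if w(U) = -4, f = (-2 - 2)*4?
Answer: 144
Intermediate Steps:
f = -16 (f = -4*4 = -16)
(w(f)*(10 - 13))² = (-4*(10 - 13))² = (-4*(-3))² = 12² = 144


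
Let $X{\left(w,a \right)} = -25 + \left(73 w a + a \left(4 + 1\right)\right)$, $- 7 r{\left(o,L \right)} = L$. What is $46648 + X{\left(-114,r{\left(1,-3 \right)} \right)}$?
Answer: $\frac{301410}{7} \approx 43059.0$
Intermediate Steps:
$r{\left(o,L \right)} = - \frac{L}{7}$
$X{\left(w,a \right)} = -25 + 5 a + 73 a w$ ($X{\left(w,a \right)} = -25 + \left(73 a w + a 5\right) = -25 + \left(73 a w + 5 a\right) = -25 + \left(5 a + 73 a w\right) = -25 + 5 a + 73 a w$)
$46648 + X{\left(-114,r{\left(1,-3 \right)} \right)} = 46648 + \left(-25 + 5 \left(\left(- \frac{1}{7}\right) \left(-3\right)\right) + 73 \left(\left(- \frac{1}{7}\right) \left(-3\right)\right) \left(-114\right)\right) = 46648 + \left(-25 + 5 \cdot \frac{3}{7} + 73 \cdot \frac{3}{7} \left(-114\right)\right) = 46648 - \frac{25126}{7} = \frac{301410}{7}$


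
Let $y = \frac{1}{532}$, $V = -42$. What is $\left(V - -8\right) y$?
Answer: $- \frac{17}{266} \approx -0.06391$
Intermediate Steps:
$y = \frac{1}{532} \approx 0.0018797$
$\left(V - -8\right) y = \left(-42 - -8\right) \frac{1}{532} = \left(-42 + 8\right) \frac{1}{532} = \left(-34\right) \frac{1}{532} = - \frac{17}{266}$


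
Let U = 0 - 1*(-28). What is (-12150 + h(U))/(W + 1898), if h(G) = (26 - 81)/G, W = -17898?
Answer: 68051/89600 ≈ 0.75950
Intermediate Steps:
U = 28 (U = 0 + 28 = 28)
h(G) = -55/G
(-12150 + h(U))/(W + 1898) = (-12150 - 55/28)/(-17898 + 1898) = (-12150 - 55*1/28)/(-16000) = (-12150 - 55/28)*(-1/16000) = -340255/28*(-1/16000) = 68051/89600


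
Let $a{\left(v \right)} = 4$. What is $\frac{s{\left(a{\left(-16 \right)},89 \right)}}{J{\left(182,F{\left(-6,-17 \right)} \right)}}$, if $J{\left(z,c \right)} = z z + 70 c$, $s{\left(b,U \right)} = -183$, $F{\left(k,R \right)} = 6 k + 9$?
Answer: $- \frac{183}{31234} \approx -0.005859$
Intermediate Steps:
$F{\left(k,R \right)} = 9 + 6 k$
$J{\left(z,c \right)} = z^{2} + 70 c$
$\frac{s{\left(a{\left(-16 \right)},89 \right)}}{J{\left(182,F{\left(-6,-17 \right)} \right)}} = - \frac{183}{182^{2} + 70 \left(9 + 6 \left(-6\right)\right)} = - \frac{183}{33124 + 70 \left(9 - 36\right)} = - \frac{183}{33124 + 70 \left(-27\right)} = - \frac{183}{33124 - 1890} = - \frac{183}{31234}$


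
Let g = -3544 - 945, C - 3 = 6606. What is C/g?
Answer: -6609/4489 ≈ -1.4723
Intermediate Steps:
C = 6609 (C = 3 + 6606 = 6609)
g = -4489
C/g = 6609/(-4489) = 6609*(-1/4489) = -6609/4489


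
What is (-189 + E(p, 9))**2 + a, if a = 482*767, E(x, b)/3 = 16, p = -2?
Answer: 389575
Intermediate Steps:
E(x, b) = 48 (E(x, b) = 3*16 = 48)
a = 369694
(-189 + E(p, 9))**2 + a = (-189 + 48)**2 + 369694 = (-141)**2 + 369694 = 19881 + 369694 = 389575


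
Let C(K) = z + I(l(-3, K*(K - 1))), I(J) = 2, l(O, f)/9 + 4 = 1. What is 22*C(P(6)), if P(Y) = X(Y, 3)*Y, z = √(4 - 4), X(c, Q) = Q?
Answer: 44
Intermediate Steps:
l(O, f) = -27 (l(O, f) = -36 + 9*1 = -36 + 9 = -27)
z = 0 (z = √0 = 0)
P(Y) = 3*Y
C(K) = 2 (C(K) = 0 + 2 = 2)
22*C(P(6)) = 22*2 = 44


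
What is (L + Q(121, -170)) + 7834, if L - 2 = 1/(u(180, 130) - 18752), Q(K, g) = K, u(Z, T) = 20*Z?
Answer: 120564463/15152 ≈ 7957.0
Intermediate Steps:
L = 30303/15152 (L = 2 + 1/(20*180 - 18752) = 2 + 1/(3600 - 18752) = 2 + 1/(-15152) = 2 - 1/15152 = 30303/15152 ≈ 1.9999)
(L + Q(121, -170)) + 7834 = (30303/15152 + 121) + 7834 = 1863695/15152 + 7834 = 120564463/15152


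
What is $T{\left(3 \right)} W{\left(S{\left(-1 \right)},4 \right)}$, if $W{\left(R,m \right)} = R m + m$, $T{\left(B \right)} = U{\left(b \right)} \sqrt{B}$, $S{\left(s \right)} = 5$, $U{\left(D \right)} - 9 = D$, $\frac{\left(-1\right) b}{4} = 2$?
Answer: $24 \sqrt{3} \approx 41.569$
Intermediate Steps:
$b = -8$ ($b = \left(-4\right) 2 = -8$)
$U{\left(D \right)} = 9 + D$
$T{\left(B \right)} = \sqrt{B}$ ($T{\left(B \right)} = \left(9 - 8\right) \sqrt{B} = 1 \sqrt{B} = \sqrt{B}$)
$W{\left(R,m \right)} = m + R m$
$T{\left(3 \right)} W{\left(S{\left(-1 \right)},4 \right)} = \sqrt{3} \cdot 4 \left(1 + 5\right) = \sqrt{3} \cdot 4 \cdot 6 = \sqrt{3} \cdot 24 = 24 \sqrt{3}$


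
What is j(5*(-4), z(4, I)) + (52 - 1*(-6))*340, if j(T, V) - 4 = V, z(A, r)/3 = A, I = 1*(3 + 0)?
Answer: 19736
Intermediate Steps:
I = 3 (I = 1*3 = 3)
z(A, r) = 3*A
j(T, V) = 4 + V
j(5*(-4), z(4, I)) + (52 - 1*(-6))*340 = (4 + 3*4) + (52 - 1*(-6))*340 = (4 + 12) + (52 + 6)*340 = 16 + 58*340 = 16 + 19720 = 19736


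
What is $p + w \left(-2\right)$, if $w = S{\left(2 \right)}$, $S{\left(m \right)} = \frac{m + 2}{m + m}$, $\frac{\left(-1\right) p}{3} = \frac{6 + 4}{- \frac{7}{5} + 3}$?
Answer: $- \frac{83}{4} \approx -20.75$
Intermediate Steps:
$p = - \frac{75}{4}$ ($p = - 3 \frac{6 + 4}{- \frac{7}{5} + 3} = - 3 \frac{10}{\left(-7\right) \frac{1}{5} + 3} = - 3 \frac{10}{- \frac{7}{5} + 3} = - 3 \frac{10}{\frac{8}{5}} = - 3 \cdot 10 \cdot \frac{5}{8} = \left(-3\right) \frac{25}{4} = - \frac{75}{4} \approx -18.75$)
$S{\left(m \right)} = \frac{2 + m}{2 m}$
$w = 1$ ($w = \frac{2 + 2}{2 \cdot 2} = \frac{1}{2} \cdot \frac{1}{2} \cdot 4 = 1$)
$p + w \left(-2\right) = - \frac{75}{4} + 1 \left(-2\right) = - \frac{75}{4} - 2 = - \frac{83}{4}$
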